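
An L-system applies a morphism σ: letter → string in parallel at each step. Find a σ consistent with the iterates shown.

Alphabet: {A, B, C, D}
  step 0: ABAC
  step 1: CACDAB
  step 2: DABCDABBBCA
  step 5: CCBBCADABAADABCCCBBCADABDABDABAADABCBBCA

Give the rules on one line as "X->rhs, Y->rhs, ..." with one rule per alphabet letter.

  step 1 ⇒ step 2: CACDAB ⇒ DAB·C·DAB·BB·C·A
    A ↦ C
    B ↦ A
    C ↦ DAB
    D ↦ BB

A->C, B->A, C->DAB, D->BB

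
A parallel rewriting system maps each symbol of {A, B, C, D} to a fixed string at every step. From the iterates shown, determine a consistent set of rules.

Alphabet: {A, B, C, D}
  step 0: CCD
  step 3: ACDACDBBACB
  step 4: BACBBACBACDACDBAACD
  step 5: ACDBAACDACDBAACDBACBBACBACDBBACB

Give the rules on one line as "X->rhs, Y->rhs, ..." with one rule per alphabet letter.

A->B, B->ACD, C->A, D->CB

  step 4 ⇒ step 5: BACBBACBACDACDBAACD ⇒ ACD·B·A·ACD·ACD·B·A·ACD·B·A·CB·B·A·CB·ACD·B·B·A·CB
    A ↦ B
    B ↦ ACD
    C ↦ A
    D ↦ CB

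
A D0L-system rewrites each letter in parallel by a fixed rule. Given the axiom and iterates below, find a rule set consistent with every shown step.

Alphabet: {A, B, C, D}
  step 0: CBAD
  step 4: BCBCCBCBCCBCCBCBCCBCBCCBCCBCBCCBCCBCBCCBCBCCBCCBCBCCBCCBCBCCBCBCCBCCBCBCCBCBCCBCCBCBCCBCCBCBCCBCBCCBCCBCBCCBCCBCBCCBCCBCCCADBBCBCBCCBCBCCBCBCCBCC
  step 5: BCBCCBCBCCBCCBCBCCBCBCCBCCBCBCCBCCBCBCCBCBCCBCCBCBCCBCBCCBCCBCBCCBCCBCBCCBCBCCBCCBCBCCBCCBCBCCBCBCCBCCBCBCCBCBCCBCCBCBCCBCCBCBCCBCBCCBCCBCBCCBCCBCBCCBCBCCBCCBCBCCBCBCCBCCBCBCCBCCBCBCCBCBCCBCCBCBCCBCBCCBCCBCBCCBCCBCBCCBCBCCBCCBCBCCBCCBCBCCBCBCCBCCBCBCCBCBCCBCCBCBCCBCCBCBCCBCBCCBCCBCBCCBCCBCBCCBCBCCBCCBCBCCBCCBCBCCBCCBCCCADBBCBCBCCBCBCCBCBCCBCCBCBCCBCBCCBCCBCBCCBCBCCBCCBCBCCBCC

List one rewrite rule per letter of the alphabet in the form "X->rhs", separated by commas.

A->C, B->BC, C->BCC, D->ADB

  step 4 ⇒ step 5: BCBCCBCBCCBCCBCBCCBCBCCBCCBCBCCBCCBCBCCBCBCCBCCBCBCCBCCBCBCCBCBCCBCCBCBCCBCBCCBCCBCBCCBCCBCBCCBCBCCBCCBCBCCBCCBCBCCBCCBCCCADBBCBCBCCBCBCCBCBCCBCC ⇒ BC·BCC·BC·BCC·BCC·BC·BCC·BC·BCC·BCC·BC·BCC·BCC·BC·BCC·BC·BCC·BCC·BC·BCC·BC·BCC·BCC·BC·BCC·BCC·BC·BCC·BC·BCC·BCC·BC·BCC·BCC·BC·BCC·BC·BCC·BCC·BC·BCC·BC·BCC·BCC·BC·BCC·BCC·BC·BCC·BC·BCC·BCC·BC·BCC·BCC·BC·BCC·BC·BCC·BCC·BC·BCC·BC·BCC·BCC·BC·BCC·BCC·BC·BCC·BC·BCC·BCC·BC·BCC·BC·BCC·BCC·BC·BCC·BCC·BC·BCC·BC·BCC·BCC·BC·BCC·BCC·BC·BCC·BC·BCC·BCC·BC·BCC·BC·BCC·BCC·BC·BCC·BCC·BC·BCC·BC·BCC·BCC·BC·BCC·BCC·BC·BCC·BC·BCC·BCC·BC·BCC·BCC·BC·BCC·BCC·BCC·C·ADB·BC·BC·BCC·BC·BCC·BC·BCC·BCC·BC·BCC·BC·BCC·BCC·BC·BCC·BC·BCC·BCC·BC·BCC·BCC
    A ↦ C
    B ↦ BC
    C ↦ BCC
    D ↦ ADB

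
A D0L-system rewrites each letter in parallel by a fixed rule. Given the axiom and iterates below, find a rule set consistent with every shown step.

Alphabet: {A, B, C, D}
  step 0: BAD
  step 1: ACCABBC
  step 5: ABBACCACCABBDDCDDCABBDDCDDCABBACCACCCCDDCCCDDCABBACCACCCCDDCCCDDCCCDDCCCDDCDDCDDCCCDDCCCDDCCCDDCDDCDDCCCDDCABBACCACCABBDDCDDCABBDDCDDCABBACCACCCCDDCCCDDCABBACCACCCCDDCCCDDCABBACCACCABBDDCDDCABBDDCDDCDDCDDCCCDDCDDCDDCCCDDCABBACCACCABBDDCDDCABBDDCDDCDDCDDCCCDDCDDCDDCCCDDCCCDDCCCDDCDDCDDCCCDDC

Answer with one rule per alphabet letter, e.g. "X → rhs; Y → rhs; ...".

  step 0 ⇒ step 1: BAD ⇒ ACC·ABB·C
    A ↦ ABB
    B ↦ ACC
    D ↦ C
    C ↦ DDC  (constrained at step 1)

A->ABB, B->ACC, C->DDC, D->C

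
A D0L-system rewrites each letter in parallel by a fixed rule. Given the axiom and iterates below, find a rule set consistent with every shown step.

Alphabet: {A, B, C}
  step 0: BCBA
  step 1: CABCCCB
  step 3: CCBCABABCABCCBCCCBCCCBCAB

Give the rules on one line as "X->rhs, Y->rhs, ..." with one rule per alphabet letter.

A->CCB, B->C, C->AB

  step 0 ⇒ step 1: BCBA ⇒ C·AB·C·CCB
    A ↦ CCB
    B ↦ C
    C ↦ AB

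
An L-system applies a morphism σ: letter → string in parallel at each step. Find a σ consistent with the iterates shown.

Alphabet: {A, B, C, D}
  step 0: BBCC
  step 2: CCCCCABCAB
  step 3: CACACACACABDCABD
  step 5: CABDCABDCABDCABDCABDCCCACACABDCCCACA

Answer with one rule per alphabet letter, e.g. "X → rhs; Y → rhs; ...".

  step 2 ⇒ step 3: CCCCCABCAB ⇒ CA·CA·CA·CA·CA·B·D·CA·B·D
    A ↦ B
    B ↦ D
    C ↦ CA
    D ↦ CC  (constrained at step 3)

A->B, B->D, C->CA, D->CC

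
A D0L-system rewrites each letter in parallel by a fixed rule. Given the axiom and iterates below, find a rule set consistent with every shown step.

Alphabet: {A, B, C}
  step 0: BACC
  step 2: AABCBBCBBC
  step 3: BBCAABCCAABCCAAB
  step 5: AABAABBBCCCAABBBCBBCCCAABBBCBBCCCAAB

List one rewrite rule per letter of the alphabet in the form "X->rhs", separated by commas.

A->B, B->C, C->AAB

  step 2 ⇒ step 3: AABCBBCBBC ⇒ B·B·C·AAB·C·C·AAB·C·C·AAB
    A ↦ B
    B ↦ C
    C ↦ AAB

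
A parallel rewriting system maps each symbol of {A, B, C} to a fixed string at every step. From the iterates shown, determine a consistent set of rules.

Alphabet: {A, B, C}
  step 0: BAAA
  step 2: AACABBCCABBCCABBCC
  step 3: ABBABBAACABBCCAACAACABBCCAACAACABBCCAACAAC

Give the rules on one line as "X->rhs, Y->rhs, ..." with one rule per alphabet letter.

  step 2 ⇒ step 3: AACABBCCABBCCABBCC ⇒ ABB·ABB·AAC·ABB·C·C·AAC·AAC·ABB·C·C·AAC·AAC·ABB·C·C·AAC·AAC
    A ↦ ABB
    B ↦ C
    C ↦ AAC

A->ABB, B->C, C->AAC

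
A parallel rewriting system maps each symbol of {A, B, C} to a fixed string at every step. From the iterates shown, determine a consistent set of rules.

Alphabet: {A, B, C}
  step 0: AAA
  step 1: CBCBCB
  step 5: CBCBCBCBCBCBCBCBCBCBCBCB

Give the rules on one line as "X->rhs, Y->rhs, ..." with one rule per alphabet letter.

  step 0 ⇒ step 1: AAA ⇒ CB·CB·CB
    A ↦ CB
    B ↦ A  (constrained at step 1)
    C ↦ A  (constrained at step 1)

A->CB, B->A, C->A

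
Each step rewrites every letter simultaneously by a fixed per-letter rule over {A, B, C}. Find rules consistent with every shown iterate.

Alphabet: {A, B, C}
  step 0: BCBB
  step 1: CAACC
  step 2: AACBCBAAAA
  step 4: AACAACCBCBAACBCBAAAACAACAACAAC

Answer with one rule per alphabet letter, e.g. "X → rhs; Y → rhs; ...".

  step 1 ⇒ step 2: CAACC ⇒ AA·CB·CB·AA·AA
    A ↦ CB
    C ↦ AA
  step 0 ⇒ step 1: BCBB ⇒ C·AA·C·C
    B ↦ C

A->CB, B->C, C->AA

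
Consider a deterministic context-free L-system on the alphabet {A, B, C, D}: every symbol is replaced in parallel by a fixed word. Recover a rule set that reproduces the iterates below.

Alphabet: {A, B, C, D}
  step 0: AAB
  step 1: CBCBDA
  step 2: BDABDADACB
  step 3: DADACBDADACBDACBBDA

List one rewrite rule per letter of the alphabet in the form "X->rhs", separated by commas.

A->CB, B->DA, C->B, D->DA

  step 2 ⇒ step 3: BDABDADACB ⇒ DA·DA·CB·DA·DA·CB·DA·CB·B·DA
    A ↦ CB
    B ↦ DA
    C ↦ B
    D ↦ DA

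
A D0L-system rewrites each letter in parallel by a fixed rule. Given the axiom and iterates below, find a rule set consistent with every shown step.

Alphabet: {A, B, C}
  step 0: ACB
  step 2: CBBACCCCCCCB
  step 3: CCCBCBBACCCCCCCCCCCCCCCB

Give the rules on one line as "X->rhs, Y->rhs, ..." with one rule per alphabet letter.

A->BA, B->CB, C->CC

  step 2 ⇒ step 3: CBBACCCCCCCB ⇒ CC·CB·CB·BA·CC·CC·CC·CC·CC·CC·CC·CB
    A ↦ BA
    B ↦ CB
    C ↦ CC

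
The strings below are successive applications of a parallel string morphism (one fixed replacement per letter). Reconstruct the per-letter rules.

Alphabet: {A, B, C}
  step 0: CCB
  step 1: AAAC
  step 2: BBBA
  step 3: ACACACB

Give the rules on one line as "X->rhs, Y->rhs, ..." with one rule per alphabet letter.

  step 2 ⇒ step 3: BBBA ⇒ AC·AC·AC·B
    A ↦ B
    B ↦ AC
  step 0 ⇒ step 1: CCB ⇒ A·A·AC
    C ↦ A

A->B, B->AC, C->A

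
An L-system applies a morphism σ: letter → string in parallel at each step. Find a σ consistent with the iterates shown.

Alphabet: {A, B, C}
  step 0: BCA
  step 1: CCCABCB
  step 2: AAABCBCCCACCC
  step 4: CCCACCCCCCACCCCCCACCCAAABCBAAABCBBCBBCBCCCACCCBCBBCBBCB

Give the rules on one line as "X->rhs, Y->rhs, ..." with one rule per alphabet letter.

  step 1 ⇒ step 2: CCCABCB ⇒ A·A·A·BCB·CCC·A·CCC
    A ↦ BCB
    B ↦ CCC
    C ↦ A

A->BCB, B->CCC, C->A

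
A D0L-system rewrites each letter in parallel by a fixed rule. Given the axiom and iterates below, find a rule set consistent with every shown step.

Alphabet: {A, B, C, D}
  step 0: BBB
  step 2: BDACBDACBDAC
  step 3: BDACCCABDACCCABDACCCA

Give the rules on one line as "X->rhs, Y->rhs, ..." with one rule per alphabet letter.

  step 2 ⇒ step 3: BDACBDACBDAC ⇒ BD·AC·CC·A·BD·AC·CC·A·BD·AC·CC·A
    A ↦ CC
    B ↦ BD
    C ↦ A
    D ↦ AC

A->CC, B->BD, C->A, D->AC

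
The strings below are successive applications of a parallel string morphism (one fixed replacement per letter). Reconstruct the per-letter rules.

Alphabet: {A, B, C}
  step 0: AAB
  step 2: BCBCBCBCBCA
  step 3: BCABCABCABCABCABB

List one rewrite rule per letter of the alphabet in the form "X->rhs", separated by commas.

A->BB, B->BC, C->A

  step 2 ⇒ step 3: BCBCBCBCBCA ⇒ BC·A·BC·A·BC·A·BC·A·BC·A·BB
    A ↦ BB
    B ↦ BC
    C ↦ A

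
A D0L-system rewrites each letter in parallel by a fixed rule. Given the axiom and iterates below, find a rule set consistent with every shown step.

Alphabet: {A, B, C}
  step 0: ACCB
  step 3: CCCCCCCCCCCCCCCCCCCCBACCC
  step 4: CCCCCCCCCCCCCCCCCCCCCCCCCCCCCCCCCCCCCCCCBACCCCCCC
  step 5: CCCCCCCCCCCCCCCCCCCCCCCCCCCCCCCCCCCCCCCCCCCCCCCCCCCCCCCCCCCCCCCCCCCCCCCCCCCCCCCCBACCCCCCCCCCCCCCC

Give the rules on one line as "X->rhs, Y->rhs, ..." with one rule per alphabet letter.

  step 4 ⇒ step 5: CCCCCCCCCCCCCCCCCCCCCCCCCCCCCCCCCCCCCCCCBACCCCCCC ⇒ CC·CC·CC·CC·CC·CC·CC·CC·CC·CC·CC·CC·CC·CC·CC·CC·CC·CC·CC·CC·CC·CC·CC·CC·CC·CC·CC·CC·CC·CC·CC·CC·CC·CC·CC·CC·CC·CC·CC·CC·BA·C·CC·CC·CC·CC·CC·CC·CC
    A ↦ C
    B ↦ BA
    C ↦ CC

A->C, B->BA, C->CC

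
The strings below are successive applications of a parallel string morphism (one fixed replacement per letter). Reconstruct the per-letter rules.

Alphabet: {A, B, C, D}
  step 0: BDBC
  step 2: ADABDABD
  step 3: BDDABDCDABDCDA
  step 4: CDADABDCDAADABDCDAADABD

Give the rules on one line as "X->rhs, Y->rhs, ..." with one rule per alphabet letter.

  step 3 ⇒ step 4: BDDABDCDABDCDA ⇒ C·DA·DA·BD·C·DA·A·DA·BD·C·DA·A·DA·BD
    A ↦ BD
    B ↦ C
    C ↦ A
    D ↦ DA

A->BD, B->C, C->A, D->DA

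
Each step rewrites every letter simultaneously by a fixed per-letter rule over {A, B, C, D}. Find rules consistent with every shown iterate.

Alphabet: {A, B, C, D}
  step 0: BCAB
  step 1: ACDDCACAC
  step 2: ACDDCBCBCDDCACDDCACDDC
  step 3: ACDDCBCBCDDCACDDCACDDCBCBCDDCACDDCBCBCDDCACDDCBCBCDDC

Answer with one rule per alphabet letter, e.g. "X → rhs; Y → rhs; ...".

A->AC, B->AC, C->DDC, D->BC

  step 2 ⇒ step 3: ACDDCBCBCDDCACDDCACDDC ⇒ AC·DDC·BC·BC·DDC·AC·DDC·AC·DDC·BC·BC·DDC·AC·DDC·BC·BC·DDC·AC·DDC·BC·BC·DDC
    A ↦ AC
    B ↦ AC
    C ↦ DDC
    D ↦ BC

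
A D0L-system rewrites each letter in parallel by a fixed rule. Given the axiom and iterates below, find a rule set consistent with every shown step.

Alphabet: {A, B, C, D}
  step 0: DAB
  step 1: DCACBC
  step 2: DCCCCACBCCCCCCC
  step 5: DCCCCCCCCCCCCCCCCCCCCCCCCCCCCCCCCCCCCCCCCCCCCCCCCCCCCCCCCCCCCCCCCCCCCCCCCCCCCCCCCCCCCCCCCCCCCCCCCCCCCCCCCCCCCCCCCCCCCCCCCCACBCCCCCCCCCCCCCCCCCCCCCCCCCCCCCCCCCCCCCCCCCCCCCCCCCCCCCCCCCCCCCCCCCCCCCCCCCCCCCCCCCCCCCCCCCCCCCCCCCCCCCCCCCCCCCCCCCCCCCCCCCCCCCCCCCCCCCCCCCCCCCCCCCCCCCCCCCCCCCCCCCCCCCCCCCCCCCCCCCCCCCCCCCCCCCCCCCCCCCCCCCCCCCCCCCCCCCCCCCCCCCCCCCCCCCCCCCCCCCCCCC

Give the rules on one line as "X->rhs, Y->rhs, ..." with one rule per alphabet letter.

A->ACB, B->C, C->CCC, D->DC

  step 1 ⇒ step 2: DCACBC ⇒ DC·CCC·ACB·CCC·C·CCC
    A ↦ ACB
    B ↦ C
    C ↦ CCC
    D ↦ DC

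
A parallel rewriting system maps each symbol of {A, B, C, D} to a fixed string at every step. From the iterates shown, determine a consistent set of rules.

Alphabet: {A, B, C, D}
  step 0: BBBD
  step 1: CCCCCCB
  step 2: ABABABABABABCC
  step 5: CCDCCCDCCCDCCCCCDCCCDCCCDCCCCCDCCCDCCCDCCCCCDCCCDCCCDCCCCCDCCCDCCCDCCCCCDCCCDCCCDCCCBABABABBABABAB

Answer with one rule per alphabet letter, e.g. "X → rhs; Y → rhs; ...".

A->DC, B->CC, C->AB, D->B

  step 1 ⇒ step 2: CCCCCCB ⇒ AB·AB·AB·AB·AB·AB·CC
    B ↦ CC
    C ↦ AB
    A ↦ DC  (constrained at step 2)
  step 0 ⇒ step 1: BBBD ⇒ CC·CC·CC·B
    D ↦ B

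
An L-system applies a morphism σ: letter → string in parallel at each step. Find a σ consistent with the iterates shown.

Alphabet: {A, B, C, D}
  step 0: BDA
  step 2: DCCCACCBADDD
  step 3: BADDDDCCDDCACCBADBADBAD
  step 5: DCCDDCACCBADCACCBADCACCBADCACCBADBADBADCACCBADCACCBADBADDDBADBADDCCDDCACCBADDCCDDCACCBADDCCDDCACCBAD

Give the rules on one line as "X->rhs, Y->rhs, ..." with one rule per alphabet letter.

A->CC, B->CA, C->D, D->BAD

  step 2 ⇒ step 3: DCCCACCBADDD ⇒ BAD·D·D·D·CC·D·D·CA·CC·BAD·BAD·BAD
    A ↦ CC
    B ↦ CA
    C ↦ D
    D ↦ BAD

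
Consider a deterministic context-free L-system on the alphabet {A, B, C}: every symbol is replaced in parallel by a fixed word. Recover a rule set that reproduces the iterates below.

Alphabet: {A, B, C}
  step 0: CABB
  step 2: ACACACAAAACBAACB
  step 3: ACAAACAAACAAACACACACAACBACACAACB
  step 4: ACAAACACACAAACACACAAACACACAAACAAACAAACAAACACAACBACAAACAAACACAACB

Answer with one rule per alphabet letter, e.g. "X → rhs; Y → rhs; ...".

A->AC, B->CB, C->AA

  step 3 ⇒ step 4: ACAAACAAACAAACACACACAACBACACAACB ⇒ AC·AA·AC·AC·AC·AA·AC·AC·AC·AA·AC·AC·AC·AA·AC·AA·AC·AA·AC·AA·AC·AC·AA·CB·AC·AA·AC·AA·AC·AC·AA·CB
    A ↦ AC
    B ↦ CB
    C ↦ AA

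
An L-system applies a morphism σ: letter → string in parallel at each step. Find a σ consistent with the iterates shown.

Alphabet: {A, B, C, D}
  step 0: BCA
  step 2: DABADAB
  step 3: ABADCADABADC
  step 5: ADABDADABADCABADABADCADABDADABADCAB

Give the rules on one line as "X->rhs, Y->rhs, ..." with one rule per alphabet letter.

A->AD, B->C, C->D, D->AB

  step 2 ⇒ step 3: DABADAB ⇒ AB·AD·C·AD·AB·AD·C
    A ↦ AD
    B ↦ C
    D ↦ AB
    C ↦ D  (constrained at step 0)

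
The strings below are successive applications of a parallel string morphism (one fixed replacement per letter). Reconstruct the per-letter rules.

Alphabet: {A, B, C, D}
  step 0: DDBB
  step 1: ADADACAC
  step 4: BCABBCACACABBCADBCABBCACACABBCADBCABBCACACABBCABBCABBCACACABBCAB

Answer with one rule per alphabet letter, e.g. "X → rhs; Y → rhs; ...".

  step 0 ⇒ step 1: DDBB ⇒ AD·AD·AC·AC
    B ↦ AC
    D ↦ AD
    A ↦ BC  (constrained at step 1)
    C ↦ AB  (constrained at step 1)

A->BC, B->AC, C->AB, D->AD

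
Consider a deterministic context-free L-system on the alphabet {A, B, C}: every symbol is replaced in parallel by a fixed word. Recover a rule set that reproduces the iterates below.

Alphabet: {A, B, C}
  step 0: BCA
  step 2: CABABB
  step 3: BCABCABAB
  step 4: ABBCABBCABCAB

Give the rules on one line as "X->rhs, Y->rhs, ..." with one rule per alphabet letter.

  step 3 ⇒ step 4: BCABCABAB ⇒ AB·B·C·AB·B·C·AB·C·AB
    A ↦ C
    B ↦ AB
    C ↦ B

A->C, B->AB, C->B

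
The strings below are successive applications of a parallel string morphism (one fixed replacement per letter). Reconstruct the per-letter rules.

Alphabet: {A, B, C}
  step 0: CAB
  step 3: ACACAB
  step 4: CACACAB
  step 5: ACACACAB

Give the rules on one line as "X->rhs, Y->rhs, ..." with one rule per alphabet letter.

A->C, B->AB, C->A

  step 4 ⇒ step 5: CACACAB ⇒ A·C·A·C·A·C·AB
    A ↦ C
    B ↦ AB
    C ↦ A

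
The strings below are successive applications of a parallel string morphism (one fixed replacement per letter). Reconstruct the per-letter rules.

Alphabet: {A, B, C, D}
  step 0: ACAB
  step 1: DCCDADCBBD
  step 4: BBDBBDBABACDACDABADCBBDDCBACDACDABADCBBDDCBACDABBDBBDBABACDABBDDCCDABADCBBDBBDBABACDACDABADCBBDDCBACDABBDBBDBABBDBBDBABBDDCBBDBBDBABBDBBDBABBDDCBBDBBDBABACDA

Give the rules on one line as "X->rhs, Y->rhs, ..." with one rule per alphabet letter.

A->DC, B->BBD, C->CDA, D->BA

  step 0 ⇒ step 1: ACAB ⇒ DC·CDA·DC·BBD
    A ↦ DC
    B ↦ BBD
    C ↦ CDA
    D ↦ BA  (constrained at step 1)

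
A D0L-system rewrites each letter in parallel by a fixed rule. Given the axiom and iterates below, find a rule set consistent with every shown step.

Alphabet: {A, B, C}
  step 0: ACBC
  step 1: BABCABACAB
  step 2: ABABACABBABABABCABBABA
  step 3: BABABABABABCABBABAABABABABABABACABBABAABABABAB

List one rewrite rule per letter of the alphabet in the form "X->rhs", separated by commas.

  step 2 ⇒ step 3: ABABACABBABABABCABBABA ⇒ BAB·A·BAB·A·BAB·CAB·BAB·A·A·BAB·A·BAB·A·BAB·A·CAB·BAB·A·A·BAB·A·BAB
    A ↦ BAB
    B ↦ A
    C ↦ CAB

A->BAB, B->A, C->CAB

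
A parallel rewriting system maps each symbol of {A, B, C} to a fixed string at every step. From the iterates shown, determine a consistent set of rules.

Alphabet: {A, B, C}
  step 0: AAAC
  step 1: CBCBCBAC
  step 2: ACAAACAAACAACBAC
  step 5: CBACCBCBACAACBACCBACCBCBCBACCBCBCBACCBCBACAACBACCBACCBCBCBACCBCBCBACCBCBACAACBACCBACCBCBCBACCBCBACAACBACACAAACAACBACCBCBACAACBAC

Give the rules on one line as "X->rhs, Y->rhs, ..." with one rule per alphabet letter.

A->CB, B->AA, C->AC

  step 1 ⇒ step 2: CBCBCBAC ⇒ AC·AA·AC·AA·AC·AA·CB·AC
    A ↦ CB
    B ↦ AA
    C ↦ AC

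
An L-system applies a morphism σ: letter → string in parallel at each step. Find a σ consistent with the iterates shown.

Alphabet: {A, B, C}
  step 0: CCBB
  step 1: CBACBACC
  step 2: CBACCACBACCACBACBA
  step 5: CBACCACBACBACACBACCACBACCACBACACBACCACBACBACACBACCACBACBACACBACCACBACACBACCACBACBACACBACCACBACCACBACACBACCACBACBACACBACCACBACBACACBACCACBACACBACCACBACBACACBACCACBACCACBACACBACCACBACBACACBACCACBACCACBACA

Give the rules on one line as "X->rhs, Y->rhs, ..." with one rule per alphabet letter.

  step 1 ⇒ step 2: CBACBACC ⇒ CBA·C·CA·CBA·C·CA·CBA·CBA
    A ↦ CA
    B ↦ C
    C ↦ CBA

A->CA, B->C, C->CBA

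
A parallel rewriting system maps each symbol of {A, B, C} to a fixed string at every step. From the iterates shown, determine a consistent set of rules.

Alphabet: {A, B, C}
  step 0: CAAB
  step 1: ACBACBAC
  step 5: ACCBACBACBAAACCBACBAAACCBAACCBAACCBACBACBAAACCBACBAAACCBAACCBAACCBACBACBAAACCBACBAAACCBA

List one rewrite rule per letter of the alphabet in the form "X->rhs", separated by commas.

  step 0 ⇒ step 1: CAAB ⇒ A·CBA·CBA·C
    A ↦ CBA
    B ↦ C
    C ↦ A

A->CBA, B->C, C->A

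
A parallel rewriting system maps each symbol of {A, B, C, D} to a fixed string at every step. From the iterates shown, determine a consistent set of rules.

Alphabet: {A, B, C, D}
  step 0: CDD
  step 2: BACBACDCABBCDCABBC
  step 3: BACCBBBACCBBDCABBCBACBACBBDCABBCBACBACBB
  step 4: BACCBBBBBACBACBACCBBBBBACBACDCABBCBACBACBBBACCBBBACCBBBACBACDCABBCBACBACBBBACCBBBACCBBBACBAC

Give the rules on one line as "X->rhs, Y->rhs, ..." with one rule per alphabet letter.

  step 3 ⇒ step 4: BACCBBBACCBBDCABBCBACBACBBDCABBCBACBACBB ⇒ BAC·C·BB·BB·BAC·BAC·BAC·C·BB·BB·BAC·BAC·DCA·BB·C·BAC·BAC·BB·BAC·C·BB·BAC·C·BB·BAC·BAC·DCA·BB·C·BAC·BAC·BB·BAC·C·BB·BAC·C·BB·BAC·BAC
    A ↦ C
    B ↦ BAC
    C ↦ BB
    D ↦ DCA

A->C, B->BAC, C->BB, D->DCA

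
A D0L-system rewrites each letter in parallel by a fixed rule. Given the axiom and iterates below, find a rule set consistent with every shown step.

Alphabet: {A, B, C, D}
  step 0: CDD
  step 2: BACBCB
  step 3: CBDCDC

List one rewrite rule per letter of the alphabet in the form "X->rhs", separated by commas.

A->B, B->C, C->D, D->BA

  step 2 ⇒ step 3: BACBCB ⇒ C·B·D·C·D·C
    A ↦ B
    B ↦ C
    C ↦ D
    D ↦ BA  (constrained at step 0)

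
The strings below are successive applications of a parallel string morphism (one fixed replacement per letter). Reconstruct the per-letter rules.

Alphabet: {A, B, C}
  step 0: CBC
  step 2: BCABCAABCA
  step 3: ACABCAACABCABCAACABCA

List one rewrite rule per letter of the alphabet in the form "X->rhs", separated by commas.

A->BCA, B->AC, C->A

  step 2 ⇒ step 3: BCABCAABCA ⇒ AC·A·BCA·AC·A·BCA·BCA·AC·A·BCA
    A ↦ BCA
    B ↦ AC
    C ↦ A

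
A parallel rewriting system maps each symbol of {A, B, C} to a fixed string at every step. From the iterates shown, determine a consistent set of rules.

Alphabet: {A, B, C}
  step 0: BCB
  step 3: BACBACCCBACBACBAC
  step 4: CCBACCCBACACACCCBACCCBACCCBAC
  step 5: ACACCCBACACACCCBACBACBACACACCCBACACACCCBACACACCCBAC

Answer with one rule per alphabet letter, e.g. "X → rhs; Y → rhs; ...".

A->B, B->CC, C->AC

  step 4 ⇒ step 5: CCBACCCBACACACCCBACCCBACCCBAC ⇒ AC·AC·CC·B·AC·AC·AC·CC·B·AC·B·AC·B·AC·AC·AC·CC·B·AC·AC·AC·CC·B·AC·AC·AC·CC·B·AC
    A ↦ B
    B ↦ CC
    C ↦ AC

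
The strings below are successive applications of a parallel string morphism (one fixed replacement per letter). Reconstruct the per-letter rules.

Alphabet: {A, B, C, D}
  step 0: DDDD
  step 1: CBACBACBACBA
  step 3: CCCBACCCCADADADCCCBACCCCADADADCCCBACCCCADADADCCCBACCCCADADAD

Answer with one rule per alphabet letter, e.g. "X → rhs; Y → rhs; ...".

  step 0 ⇒ step 1: DDDD ⇒ CBA·CBA·CBA·CBA
    D ↦ CBA
    A ↦ CC  (constrained at step 1)
    B ↦ AAC  (constrained at step 1)
    C ↦ AD  (constrained at step 1)

A->CC, B->AAC, C->AD, D->CBA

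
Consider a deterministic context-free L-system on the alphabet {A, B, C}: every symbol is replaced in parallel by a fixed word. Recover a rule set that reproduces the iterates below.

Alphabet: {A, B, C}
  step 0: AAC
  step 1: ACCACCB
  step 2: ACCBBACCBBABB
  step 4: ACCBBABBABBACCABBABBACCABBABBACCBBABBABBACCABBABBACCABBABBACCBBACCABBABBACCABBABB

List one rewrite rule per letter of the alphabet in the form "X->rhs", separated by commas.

  step 1 ⇒ step 2: ACCACCB ⇒ ACC·B·B·ACC·B·B·ABB
    A ↦ ACC
    B ↦ ABB
    C ↦ B

A->ACC, B->ABB, C->B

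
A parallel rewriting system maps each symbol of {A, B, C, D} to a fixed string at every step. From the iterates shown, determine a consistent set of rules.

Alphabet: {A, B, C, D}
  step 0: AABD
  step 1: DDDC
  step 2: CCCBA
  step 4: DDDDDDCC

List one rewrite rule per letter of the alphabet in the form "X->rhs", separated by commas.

A->D, B->D, C->BA, D->C

  step 1 ⇒ step 2: DDDC ⇒ C·C·C·BA
    C ↦ BA
    D ↦ C
  step 0 ⇒ step 1: AABD ⇒ D·D·D·C
    A ↦ D
  step 0 ⇒ step 1: AABD ⇒ D·D·D·C
    B ↦ D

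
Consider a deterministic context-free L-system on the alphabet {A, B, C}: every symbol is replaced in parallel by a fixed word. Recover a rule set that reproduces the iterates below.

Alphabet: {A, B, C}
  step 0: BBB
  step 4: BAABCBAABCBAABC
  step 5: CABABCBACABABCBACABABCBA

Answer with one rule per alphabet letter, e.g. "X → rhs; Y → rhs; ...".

  step 4 ⇒ step 5: BAABCBAABCBAABC ⇒ C·AB·AB·C·BA·C·AB·AB·C·BA·C·AB·AB·C·BA
    A ↦ AB
    B ↦ C
    C ↦ BA

A->AB, B->C, C->BA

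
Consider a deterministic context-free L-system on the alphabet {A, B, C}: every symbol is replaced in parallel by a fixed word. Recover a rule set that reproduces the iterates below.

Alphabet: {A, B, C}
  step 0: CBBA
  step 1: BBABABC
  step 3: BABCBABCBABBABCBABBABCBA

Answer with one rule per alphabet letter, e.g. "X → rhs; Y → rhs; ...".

  step 0 ⇒ step 1: CBBA ⇒ B·BA·BA·BC
    A ↦ BC
    B ↦ BA
    C ↦ B

A->BC, B->BA, C->B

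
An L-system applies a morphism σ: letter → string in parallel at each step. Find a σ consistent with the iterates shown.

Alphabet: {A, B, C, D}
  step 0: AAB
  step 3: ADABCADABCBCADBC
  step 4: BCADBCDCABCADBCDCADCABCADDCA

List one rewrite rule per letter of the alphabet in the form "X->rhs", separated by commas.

A->BC, B->DC, C->A, D->AD

  step 3 ⇒ step 4: ADABCADABCBCADBC ⇒ BC·AD·BC·DC·A·BC·AD·BC·DC·A·DC·A·BC·AD·DC·A
    A ↦ BC
    B ↦ DC
    C ↦ A
    D ↦ AD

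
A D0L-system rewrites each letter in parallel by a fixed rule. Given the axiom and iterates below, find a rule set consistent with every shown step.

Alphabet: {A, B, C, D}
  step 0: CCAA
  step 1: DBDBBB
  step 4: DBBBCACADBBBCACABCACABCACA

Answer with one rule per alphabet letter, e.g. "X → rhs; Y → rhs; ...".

A->B, B->CA, C->DB, D->B

  step 0 ⇒ step 1: CCAA ⇒ DB·DB·B·B
    A ↦ B
    C ↦ DB
    B ↦ CA  (constrained at step 1)
    D ↦ B  (constrained at step 1)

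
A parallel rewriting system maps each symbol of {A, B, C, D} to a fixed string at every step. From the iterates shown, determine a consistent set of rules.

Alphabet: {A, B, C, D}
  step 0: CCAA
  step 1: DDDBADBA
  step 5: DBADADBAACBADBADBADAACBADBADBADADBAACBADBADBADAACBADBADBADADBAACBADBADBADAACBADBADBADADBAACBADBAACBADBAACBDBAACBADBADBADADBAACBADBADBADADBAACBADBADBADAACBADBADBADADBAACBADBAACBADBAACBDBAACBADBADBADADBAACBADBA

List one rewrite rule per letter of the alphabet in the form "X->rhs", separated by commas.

A->DBA, B->A, C->D, D->ACB

  step 0 ⇒ step 1: CCAA ⇒ D·D·DBA·DBA
    A ↦ DBA
    C ↦ D
    B ↦ A  (constrained at step 1)
    D ↦ ACB  (constrained at step 1)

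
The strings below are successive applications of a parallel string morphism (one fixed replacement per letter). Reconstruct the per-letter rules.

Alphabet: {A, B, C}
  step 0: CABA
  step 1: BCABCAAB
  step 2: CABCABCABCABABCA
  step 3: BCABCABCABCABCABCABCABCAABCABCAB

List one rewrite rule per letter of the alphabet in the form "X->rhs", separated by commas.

A->AB, B->CA, C->BC

  step 2 ⇒ step 3: CABCABCABCABABCA ⇒ BC·AB·CA·BC·AB·CA·BC·AB·CA·BC·AB·CA·AB·CA·BC·AB
    A ↦ AB
    B ↦ CA
    C ↦ BC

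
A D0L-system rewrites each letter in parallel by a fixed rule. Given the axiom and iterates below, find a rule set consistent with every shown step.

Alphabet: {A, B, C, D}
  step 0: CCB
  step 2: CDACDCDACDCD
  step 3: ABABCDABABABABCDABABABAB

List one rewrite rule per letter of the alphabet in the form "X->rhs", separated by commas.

  step 2 ⇒ step 3: CDACDCDACDCD ⇒ ABA·B·CD·ABA·B·ABA·B·CD·ABA·B·ABA·B
    A ↦ CD
    C ↦ ABA
    D ↦ B
    B ↦ A  (constrained at step 0)

A->CD, B->A, C->ABA, D->B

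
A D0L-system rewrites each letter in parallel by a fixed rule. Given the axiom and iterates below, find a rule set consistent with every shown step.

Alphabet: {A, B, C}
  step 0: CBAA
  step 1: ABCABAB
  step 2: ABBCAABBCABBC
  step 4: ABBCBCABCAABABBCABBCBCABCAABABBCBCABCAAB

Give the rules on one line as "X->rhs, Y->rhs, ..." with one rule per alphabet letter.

A->AB, B->BC, C->A

  step 1 ⇒ step 2: ABCABAB ⇒ AB·BC·A·AB·BC·AB·BC
    A ↦ AB
    B ↦ BC
    C ↦ A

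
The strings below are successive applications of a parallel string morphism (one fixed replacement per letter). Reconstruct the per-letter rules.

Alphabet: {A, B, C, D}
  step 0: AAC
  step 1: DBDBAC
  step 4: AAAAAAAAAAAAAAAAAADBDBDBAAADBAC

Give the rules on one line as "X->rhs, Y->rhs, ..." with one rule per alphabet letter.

A->DB, B->A, C->AC, D->AA

  step 0 ⇒ step 1: AAC ⇒ DB·DB·AC
    A ↦ DB
    C ↦ AC
    B ↦ A  (constrained at step 1)
    D ↦ AA  (constrained at step 1)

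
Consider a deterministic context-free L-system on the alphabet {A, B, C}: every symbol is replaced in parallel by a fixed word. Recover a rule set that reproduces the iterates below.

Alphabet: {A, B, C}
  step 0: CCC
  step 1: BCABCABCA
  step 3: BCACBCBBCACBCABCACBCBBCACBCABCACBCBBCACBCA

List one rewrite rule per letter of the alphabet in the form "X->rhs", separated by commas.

A->C, B->CB, C->BCA

  step 0 ⇒ step 1: CCC ⇒ BCA·BCA·BCA
    C ↦ BCA
    A ↦ C  (constrained at step 1)
    B ↦ CB  (constrained at step 1)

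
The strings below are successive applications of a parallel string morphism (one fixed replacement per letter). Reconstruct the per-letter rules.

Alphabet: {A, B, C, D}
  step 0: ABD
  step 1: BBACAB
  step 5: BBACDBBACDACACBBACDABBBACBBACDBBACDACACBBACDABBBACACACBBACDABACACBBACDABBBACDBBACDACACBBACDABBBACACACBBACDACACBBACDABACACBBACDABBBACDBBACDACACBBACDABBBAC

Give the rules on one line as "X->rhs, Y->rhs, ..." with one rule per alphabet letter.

  step 0 ⇒ step 1: ABD ⇒ BB·AC·AB
    A ↦ BB
    B ↦ AC
    D ↦ AB
    C ↦ ACD  (constrained at step 1)

A->BB, B->AC, C->ACD, D->AB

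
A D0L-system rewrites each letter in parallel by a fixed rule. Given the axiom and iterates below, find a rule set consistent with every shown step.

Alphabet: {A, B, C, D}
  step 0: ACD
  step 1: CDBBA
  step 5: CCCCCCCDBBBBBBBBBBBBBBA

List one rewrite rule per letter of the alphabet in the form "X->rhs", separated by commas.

A->CD, B->C, C->BB, D->A

  step 0 ⇒ step 1: ACD ⇒ CD·BB·A
    A ↦ CD
    C ↦ BB
    D ↦ A
    B ↦ C  (constrained at step 1)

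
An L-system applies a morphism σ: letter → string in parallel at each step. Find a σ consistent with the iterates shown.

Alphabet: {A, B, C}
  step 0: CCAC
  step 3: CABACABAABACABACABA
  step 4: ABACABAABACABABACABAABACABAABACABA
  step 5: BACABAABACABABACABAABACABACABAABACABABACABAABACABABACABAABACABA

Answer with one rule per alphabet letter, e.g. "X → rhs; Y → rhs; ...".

  step 4 ⇒ step 5: ABACABAABACABABACABAABACABAABACABA ⇒ BA·CA·BA·A·BA·CA·BA·BA·CA·BA·A·BA·CA·BA·CA·BA·A·BA·CA·BA·BA·CA·BA·A·BA·CA·BA·BA·CA·BA·A·BA·CA·BA
    A ↦ BA
    B ↦ CA
    C ↦ A

A->BA, B->CA, C->A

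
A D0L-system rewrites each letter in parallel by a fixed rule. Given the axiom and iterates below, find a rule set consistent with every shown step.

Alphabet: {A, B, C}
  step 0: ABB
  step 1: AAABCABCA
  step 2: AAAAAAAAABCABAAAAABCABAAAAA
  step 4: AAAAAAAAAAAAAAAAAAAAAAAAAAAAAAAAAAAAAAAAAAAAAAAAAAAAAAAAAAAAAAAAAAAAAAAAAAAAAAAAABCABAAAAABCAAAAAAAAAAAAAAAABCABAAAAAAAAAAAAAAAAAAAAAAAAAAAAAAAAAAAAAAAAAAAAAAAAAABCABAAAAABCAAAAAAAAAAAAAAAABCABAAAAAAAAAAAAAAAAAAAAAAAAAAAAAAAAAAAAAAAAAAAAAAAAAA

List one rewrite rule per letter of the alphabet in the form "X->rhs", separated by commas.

  step 1 ⇒ step 2: AAABCABCA ⇒ AAA·AAA·AAA·BCA·BAA·AAA·BCA·BAA·AAA
    A ↦ AAA
    B ↦ BCA
    C ↦ BAA

A->AAA, B->BCA, C->BAA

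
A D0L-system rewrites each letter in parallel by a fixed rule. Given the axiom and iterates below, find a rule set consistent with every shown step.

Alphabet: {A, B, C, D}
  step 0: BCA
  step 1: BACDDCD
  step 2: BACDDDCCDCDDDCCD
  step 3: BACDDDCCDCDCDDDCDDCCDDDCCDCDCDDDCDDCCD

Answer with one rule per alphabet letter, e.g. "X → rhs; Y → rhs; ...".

  step 2 ⇒ step 3: BACDDDCCDCDDDCCD ⇒ BAC·D·DDC·CD·CD·CD·DDC·DDC·CD·DDC·CD·CD·CD·DDC·DDC·CD
    A ↦ D
    B ↦ BAC
    C ↦ DDC
    D ↦ CD

A->D, B->BAC, C->DDC, D->CD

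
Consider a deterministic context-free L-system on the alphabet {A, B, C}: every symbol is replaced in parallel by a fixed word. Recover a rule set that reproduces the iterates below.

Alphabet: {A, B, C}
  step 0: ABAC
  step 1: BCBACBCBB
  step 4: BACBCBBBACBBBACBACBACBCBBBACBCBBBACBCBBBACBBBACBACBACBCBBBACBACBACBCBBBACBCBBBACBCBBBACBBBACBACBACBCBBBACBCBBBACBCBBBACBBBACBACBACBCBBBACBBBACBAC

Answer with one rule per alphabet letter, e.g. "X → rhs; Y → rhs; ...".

A->BC, B->BAC, C->BB

  step 0 ⇒ step 1: ABAC ⇒ BC·BAC·BC·BB
    A ↦ BC
    B ↦ BAC
    C ↦ BB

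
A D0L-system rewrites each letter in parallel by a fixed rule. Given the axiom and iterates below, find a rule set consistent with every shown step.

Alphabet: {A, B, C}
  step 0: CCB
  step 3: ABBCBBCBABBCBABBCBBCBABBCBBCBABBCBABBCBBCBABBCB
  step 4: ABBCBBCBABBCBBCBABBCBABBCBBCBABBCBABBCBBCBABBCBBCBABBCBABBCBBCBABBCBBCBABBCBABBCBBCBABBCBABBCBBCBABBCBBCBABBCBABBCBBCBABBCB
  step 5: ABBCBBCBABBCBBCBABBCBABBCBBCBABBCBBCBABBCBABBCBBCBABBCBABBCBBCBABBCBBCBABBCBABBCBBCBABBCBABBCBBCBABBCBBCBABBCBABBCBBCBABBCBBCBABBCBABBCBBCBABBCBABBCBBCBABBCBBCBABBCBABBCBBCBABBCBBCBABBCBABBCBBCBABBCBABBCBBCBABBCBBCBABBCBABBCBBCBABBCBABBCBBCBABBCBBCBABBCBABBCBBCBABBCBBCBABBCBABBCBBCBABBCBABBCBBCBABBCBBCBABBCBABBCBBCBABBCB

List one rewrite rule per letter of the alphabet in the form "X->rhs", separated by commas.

  step 4 ⇒ step 5: ABBCBBCBABBCBBCBABBCBABBCBBCBABBCBABBCBBCBABBCBBCBABBCBABBCBBCBABBCBBCBABBCBABBCBBCBABBCBABBCBBCBABBCBBCBABBCBABBCBBCBABBCB ⇒ AB·BCB·BCB·AB·BCB·BCB·AB·BCB·AB·BCB·BCB·AB·BCB·BCB·AB·BCB·AB·BCB·BCB·AB·BCB·AB·BCB·BCB·AB·BCB·BCB·AB·BCB·AB·BCB·BCB·AB·BCB·AB·BCB·BCB·AB·BCB·BCB·AB·BCB·AB·BCB·BCB·AB·BCB·BCB·AB·BCB·AB·BCB·BCB·AB·BCB·AB·BCB·BCB·AB·BCB·BCB·AB·BCB·AB·BCB·BCB·AB·BCB·BCB·AB·BCB·AB·BCB·BCB·AB·BCB·AB·BCB·BCB·AB·BCB·BCB·AB·BCB·AB·BCB·BCB·AB·BCB·AB·BCB·BCB·AB·BCB·BCB·AB·BCB·AB·BCB·BCB·AB·BCB·BCB·AB·BCB·AB·BCB·BCB·AB·BCB·AB·BCB·BCB·AB·BCB·BCB·AB·BCB·AB·BCB·BCB·AB·BCB
    A ↦ AB
    B ↦ BCB
    C ↦ AB

A->AB, B->BCB, C->AB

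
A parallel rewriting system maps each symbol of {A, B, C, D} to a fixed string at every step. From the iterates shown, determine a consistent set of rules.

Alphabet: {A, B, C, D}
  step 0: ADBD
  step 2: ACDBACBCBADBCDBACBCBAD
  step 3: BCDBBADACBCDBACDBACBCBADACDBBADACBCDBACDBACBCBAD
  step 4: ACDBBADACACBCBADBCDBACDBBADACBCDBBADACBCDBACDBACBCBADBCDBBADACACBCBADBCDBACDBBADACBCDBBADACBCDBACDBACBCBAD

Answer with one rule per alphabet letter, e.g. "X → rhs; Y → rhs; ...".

A->BC, B->AC, C->DB, D->BAD

  step 3 ⇒ step 4: BCDBBADACBCDBACDBACBCBADACDBBADACBCDBACDBACBCBAD ⇒ AC·DB·BAD·AC·AC·BC·BAD·BC·DB·AC·DB·BAD·AC·BC·DB·BAD·AC·BC·DB·AC·DB·AC·BC·BAD·BC·DB·BAD·AC·AC·BC·BAD·BC·DB·AC·DB·BAD·AC·BC·DB·BAD·AC·BC·DB·AC·DB·AC·BC·BAD
    A ↦ BC
    B ↦ AC
    C ↦ DB
    D ↦ BAD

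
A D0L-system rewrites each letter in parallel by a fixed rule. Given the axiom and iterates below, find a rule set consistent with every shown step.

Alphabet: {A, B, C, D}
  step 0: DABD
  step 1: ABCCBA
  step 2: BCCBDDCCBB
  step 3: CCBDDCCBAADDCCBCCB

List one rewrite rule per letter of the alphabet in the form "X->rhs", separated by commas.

A->B, B->CCB, C->D, D->A

  step 2 ⇒ step 3: BCCBDDCCBB ⇒ CCB·D·D·CCB·A·A·D·D·CCB·CCB
    B ↦ CCB
    C ↦ D
    D ↦ A
  step 0 ⇒ step 1: DABD ⇒ A·B·CCB·A
    A ↦ B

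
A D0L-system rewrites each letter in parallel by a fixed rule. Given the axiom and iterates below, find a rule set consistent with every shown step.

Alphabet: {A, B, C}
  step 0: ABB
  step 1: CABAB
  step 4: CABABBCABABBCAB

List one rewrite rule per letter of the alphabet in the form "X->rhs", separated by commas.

A->C, B->AB, C->B

  step 0 ⇒ step 1: ABB ⇒ C·AB·AB
    A ↦ C
    B ↦ AB
    C ↦ B  (constrained at step 1)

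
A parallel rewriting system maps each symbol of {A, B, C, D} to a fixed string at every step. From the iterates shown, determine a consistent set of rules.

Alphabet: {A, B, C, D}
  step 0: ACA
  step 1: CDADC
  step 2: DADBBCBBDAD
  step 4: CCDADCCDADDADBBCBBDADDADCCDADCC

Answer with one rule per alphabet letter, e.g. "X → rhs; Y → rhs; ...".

A->C, B->C, C->DAD, D->BB

  step 1 ⇒ step 2: CDADC ⇒ DAD·BB·C·BB·DAD
    A ↦ C
    C ↦ DAD
    D ↦ BB
    B ↦ C  (constrained at step 2)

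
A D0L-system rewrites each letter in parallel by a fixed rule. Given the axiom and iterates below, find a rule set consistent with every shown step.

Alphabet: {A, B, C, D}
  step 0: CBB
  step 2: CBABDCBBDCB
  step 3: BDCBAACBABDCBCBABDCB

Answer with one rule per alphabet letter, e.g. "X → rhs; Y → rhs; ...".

  step 2 ⇒ step 3: CBABDCBBDCB ⇒ BD·CB·AA·CB·A·BD·CB·CB·A·BD·CB
    A ↦ AA
    B ↦ CB
    C ↦ BD
    D ↦ A

A->AA, B->CB, C->BD, D->A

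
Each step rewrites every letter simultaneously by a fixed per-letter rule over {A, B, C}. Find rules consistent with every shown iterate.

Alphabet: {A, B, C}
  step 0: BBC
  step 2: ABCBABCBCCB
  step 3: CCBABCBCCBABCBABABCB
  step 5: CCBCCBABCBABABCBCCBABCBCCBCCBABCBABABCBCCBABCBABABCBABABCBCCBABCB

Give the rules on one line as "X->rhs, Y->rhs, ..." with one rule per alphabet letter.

  step 2 ⇒ step 3: ABCBABCBCCB ⇒ C·CB·AB·CB·C·CB·AB·CB·AB·AB·CB
    A ↦ C
    B ↦ CB
    C ↦ AB

A->C, B->CB, C->AB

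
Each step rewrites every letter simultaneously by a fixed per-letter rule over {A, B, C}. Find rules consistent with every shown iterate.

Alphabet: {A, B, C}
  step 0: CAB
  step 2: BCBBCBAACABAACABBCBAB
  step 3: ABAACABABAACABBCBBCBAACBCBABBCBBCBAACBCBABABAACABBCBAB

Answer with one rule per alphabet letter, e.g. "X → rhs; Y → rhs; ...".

  step 2 ⇒ step 3: BCBBCBAACABAACABBCBAB ⇒ AB·AAC·AB·AB·AAC·AB·BCB·BCB·AAC·BCB·AB·BCB·BCB·AAC·BCB·AB·AB·AAC·AB·BCB·AB
    A ↦ BCB
    B ↦ AB
    C ↦ AAC

A->BCB, B->AB, C->AAC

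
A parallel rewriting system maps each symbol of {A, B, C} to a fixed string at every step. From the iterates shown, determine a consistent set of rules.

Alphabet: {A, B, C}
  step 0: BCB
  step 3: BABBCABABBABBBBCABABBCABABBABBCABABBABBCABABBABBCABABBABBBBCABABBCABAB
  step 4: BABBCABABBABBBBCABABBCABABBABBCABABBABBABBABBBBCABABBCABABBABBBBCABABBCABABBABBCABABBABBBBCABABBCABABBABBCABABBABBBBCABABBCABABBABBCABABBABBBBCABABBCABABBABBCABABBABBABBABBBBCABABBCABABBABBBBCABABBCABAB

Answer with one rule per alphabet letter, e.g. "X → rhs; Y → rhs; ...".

A->BCA, B->BAB, C->BB

  step 3 ⇒ step 4: BABBCABABBABBBBCABABBCABABBABBCABABBABBCABABBABBCABABBABBBBCABABBCABAB ⇒ BAB·BCA·BAB·BAB·BB·BCA·BAB·BCA·BAB·BAB·BCA·BAB·BAB·BAB·BAB·BB·BCA·BAB·BCA·BAB·BAB·BB·BCA·BAB·BCA·BAB·BAB·BCA·BAB·BAB·BB·BCA·BAB·BCA·BAB·BAB·BCA·BAB·BAB·BB·BCA·BAB·BCA·BAB·BAB·BCA·BAB·BAB·BB·BCA·BAB·BCA·BAB·BAB·BCA·BAB·BAB·BAB·BAB·BB·BCA·BAB·BCA·BAB·BAB·BB·BCA·BAB·BCA·BAB
    A ↦ BCA
    B ↦ BAB
    C ↦ BB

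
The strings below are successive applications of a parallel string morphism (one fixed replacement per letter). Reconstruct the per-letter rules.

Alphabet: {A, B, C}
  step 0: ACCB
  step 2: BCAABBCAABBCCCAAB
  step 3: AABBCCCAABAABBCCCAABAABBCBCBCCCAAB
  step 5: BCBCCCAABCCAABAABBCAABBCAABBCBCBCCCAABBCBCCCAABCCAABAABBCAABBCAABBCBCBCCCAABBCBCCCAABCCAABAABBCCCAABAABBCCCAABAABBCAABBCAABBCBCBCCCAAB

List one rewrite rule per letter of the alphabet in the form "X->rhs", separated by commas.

  step 2 ⇒ step 3: BCAABBCAABBCCCAAB ⇒ AAB·BC·C·C·AAB·AAB·BC·C·C·AAB·AAB·BC·BC·BC·C·C·AAB
    A ↦ C
    B ↦ AAB
    C ↦ BC

A->C, B->AAB, C->BC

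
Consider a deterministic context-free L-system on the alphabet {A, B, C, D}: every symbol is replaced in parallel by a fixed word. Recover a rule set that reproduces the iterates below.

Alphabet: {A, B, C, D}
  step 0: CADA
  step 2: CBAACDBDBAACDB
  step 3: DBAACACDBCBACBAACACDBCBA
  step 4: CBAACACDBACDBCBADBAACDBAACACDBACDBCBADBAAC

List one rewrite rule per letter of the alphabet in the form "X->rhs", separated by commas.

A->AC, B->A, C->DB, D->CB

  step 3 ⇒ step 4: DBAACACDBCBACBAACACDBCBA ⇒ CB·A·AC·AC·DB·AC·DB·CB·A·DB·A·AC·DB·A·AC·AC·DB·AC·DB·CB·A·DB·A·AC
    A ↦ AC
    B ↦ A
    C ↦ DB
    D ↦ CB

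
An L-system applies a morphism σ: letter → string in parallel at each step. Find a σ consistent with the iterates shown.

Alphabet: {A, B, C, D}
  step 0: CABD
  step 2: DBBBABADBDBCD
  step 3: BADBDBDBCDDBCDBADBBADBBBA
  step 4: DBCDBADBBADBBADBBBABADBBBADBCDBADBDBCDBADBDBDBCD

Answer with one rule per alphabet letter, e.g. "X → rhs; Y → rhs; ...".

  step 3 ⇒ step 4: BADBDBDBCDDBCDBADBBADBBBA ⇒ DB·CD·BA·DB·BA·DB·BA·DB·B·BA·BA·DB·B·BA·DB·CD·BA·DB·DB·CD·BA·DB·DB·DB·CD
    A ↦ CD
    B ↦ DB
    C ↦ B
    D ↦ BA

A->CD, B->DB, C->B, D->BA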